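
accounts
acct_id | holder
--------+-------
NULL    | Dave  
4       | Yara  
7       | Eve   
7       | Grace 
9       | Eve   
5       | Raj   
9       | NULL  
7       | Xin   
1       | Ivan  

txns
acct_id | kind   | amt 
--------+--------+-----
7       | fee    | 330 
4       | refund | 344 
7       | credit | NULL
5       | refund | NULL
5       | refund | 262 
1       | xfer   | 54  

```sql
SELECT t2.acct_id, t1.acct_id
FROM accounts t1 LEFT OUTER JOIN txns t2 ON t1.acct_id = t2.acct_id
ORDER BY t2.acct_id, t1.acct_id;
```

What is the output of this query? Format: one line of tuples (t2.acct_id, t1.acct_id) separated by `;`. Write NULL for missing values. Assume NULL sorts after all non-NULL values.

(1, 1); (4, 4); (5, 5); (5, 5); (7, 7); (7, 7); (7, 7); (7, 7); (7, 7); (7, 7); (NULL, 9); (NULL, 9); (NULL, NULL)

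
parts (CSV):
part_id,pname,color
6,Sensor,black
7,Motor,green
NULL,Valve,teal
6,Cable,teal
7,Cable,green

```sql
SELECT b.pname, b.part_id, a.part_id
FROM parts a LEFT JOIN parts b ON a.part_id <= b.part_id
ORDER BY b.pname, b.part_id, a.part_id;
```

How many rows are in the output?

LEFT JOIN keeps every row from `parts a`; unmatched rows get NULL for `parts b`'s columns.
Matching on a.part_id <= b.part_id. A NULL in a compared column never satisfies the condition.
- a[0] part_id=6 → 4 match(es) in b → 4 row(s).
- a[1] part_id=7 → 2 match(es) in b → 2 row(s).
- a[2] part_id=NULL → no match; kept with NULLs on the b side.
- a[3] part_id=6 → 4 match(es) in b → 4 row(s).
- a[4] part_id=7 → 2 match(es) in b → 2 row(s).
Total: 12 matched + 1 padded = 13 rows.

13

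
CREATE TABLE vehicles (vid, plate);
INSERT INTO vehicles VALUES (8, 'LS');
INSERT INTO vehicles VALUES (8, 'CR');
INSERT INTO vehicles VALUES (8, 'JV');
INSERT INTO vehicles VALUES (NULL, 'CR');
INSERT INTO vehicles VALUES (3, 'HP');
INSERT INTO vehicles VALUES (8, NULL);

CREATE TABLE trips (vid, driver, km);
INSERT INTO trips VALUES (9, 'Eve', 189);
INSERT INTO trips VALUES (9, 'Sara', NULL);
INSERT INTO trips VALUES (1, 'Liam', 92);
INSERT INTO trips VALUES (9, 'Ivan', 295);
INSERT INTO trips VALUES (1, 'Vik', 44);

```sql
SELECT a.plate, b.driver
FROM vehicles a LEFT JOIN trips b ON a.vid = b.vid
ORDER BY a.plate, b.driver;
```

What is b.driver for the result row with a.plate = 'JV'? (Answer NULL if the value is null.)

NULL

LEFT JOIN keeps every row from `vehicles`; unmatched rows get NULL for `trips`'s columns.
Matching on a.vid = b.vid. A NULL in a compared column never satisfies the condition.
Matched pairs: 0; unmatched a rows kept: 6.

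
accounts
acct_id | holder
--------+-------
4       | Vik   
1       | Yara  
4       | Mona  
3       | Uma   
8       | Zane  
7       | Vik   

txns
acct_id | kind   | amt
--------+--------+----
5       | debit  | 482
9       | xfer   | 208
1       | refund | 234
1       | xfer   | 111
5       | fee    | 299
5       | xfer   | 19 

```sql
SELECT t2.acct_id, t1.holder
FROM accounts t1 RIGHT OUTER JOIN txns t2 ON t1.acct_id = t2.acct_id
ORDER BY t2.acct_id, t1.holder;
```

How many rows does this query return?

RIGHT JOIN keeps every row from `txns`; unmatched rows get NULL for `accounts`'s columns.
Matching on t1.acct_id = t2.acct_id.
- t1 (acct_id=4) has no partner in t2.
- t1 (acct_id=1) pairs with 2 row(s) of t2.
- t1 (acct_id=4) has no partner in t2.
- t1 (acct_id=3) has no partner in t2.
- t1 (acct_id=8) has no partner in t2.
- t1 (acct_id=7) has no partner in t2.
- plus 4 unmatched t2 row(s), each kept with NULL t1 columns.
Total: 2 matched + 4 padded = 6 rows.

6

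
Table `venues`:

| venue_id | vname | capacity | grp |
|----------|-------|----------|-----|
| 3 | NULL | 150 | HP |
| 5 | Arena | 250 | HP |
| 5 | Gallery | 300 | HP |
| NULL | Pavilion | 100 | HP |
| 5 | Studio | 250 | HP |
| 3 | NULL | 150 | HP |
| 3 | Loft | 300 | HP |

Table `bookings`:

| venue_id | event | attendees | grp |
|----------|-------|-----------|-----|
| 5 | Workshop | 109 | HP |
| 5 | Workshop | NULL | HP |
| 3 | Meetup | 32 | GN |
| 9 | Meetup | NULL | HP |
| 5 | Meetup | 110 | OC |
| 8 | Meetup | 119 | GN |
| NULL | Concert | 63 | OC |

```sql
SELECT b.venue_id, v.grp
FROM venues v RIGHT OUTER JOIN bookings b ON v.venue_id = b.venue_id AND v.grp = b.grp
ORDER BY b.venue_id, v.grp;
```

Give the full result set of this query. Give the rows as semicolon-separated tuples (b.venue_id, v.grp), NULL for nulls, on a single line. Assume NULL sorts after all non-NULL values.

(3, NULL); (5, HP); (5, HP); (5, HP); (5, HP); (5, HP); (5, HP); (5, NULL); (8, NULL); (9, NULL); (NULL, NULL)

RIGHT JOIN keeps every row from `bookings`; unmatched rows get NULL for `venues`'s columns.
Matching on v.venue_id = b.venue_id AND v.grp = b.grp. A NULL in a compared column never satisfies the condition.
Matched pairs: 6; unmatched b rows kept: 5.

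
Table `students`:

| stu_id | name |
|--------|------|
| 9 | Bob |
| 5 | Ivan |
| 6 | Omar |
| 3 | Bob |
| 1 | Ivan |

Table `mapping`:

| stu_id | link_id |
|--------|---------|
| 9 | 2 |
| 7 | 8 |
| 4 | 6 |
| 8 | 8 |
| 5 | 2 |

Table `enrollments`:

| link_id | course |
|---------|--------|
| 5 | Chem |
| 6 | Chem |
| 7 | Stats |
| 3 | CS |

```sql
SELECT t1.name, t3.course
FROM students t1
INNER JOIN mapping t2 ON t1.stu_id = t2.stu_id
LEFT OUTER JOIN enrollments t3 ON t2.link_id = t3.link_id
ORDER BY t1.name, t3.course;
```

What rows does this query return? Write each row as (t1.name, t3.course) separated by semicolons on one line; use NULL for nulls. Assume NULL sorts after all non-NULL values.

(Bob, NULL); (Ivan, NULL)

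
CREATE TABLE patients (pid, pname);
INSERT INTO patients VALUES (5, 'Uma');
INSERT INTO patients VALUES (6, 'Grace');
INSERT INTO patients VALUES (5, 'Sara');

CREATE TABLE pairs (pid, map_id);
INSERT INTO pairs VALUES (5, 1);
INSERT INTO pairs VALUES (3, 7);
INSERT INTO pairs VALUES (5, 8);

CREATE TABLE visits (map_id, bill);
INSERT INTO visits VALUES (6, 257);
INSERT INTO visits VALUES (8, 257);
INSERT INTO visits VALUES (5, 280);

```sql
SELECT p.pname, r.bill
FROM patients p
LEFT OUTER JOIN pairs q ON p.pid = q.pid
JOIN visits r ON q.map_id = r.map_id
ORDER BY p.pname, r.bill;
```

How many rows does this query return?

2

Evaluate left to right. First `patients p LEFT JOIN pairs q` on pid: 5 row(s).
Then INNER JOIN `visits r` on map_id: keep only rows whose q.map_id appears in r.
Result: 2 row(s).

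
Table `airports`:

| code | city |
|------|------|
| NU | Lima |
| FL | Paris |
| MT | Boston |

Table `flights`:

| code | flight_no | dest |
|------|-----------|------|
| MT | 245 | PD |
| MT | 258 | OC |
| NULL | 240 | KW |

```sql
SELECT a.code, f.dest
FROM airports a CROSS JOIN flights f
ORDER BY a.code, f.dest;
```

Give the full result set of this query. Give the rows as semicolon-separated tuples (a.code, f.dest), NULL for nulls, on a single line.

CROSS JOIN pairs every row of `airports` with every row of `flights`: 3 × 3 = 9 rows.
After projecting and ordering:
a.code | f.dest
FL | KW
FL | OC
FL | PD
MT | KW
MT | OC
MT | PD
NU | KW
NU | OC
NU | PD

(FL, KW); (FL, OC); (FL, PD); (MT, KW); (MT, OC); (MT, PD); (NU, KW); (NU, OC); (NU, PD)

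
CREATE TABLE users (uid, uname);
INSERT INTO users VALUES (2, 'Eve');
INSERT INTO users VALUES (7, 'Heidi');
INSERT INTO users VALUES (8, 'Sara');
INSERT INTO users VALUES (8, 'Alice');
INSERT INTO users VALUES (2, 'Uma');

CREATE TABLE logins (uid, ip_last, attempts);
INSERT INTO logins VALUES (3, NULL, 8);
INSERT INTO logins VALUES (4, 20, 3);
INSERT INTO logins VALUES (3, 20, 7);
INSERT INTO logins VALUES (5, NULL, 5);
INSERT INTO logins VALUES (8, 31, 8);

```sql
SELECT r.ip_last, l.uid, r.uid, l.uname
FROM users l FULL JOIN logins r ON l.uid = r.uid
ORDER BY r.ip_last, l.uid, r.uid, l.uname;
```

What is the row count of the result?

9

FULL OUTER JOIN keeps every row from both sides; unmatched rows get NULL for the other side's columns.
Matching on l.uid = r.uid.
- l[0] uid=2 → no match; kept with NULLs on the r side.
- l[1] uid=7 → no match; kept with NULLs on the r side.
- l[2] uid=8 → 1 match(es) in r → 1 row(s).
- l[3] uid=8 → 1 match(es) in r → 1 row(s).
- l[4] uid=2 → no match; kept with NULLs on the r side.
- 4 row(s) from r found no l partner → padded with NULL.
Total: 2 matched + 7 padded = 9 rows.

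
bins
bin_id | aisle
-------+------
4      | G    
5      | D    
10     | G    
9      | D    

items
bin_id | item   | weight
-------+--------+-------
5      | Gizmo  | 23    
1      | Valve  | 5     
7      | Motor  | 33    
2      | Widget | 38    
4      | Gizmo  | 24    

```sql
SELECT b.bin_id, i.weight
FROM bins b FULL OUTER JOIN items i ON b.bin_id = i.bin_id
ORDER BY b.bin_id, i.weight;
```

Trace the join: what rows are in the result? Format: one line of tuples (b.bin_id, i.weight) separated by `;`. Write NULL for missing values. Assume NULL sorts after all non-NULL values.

FULL OUTER JOIN keeps every row from both sides; unmatched rows get NULL for the other side's columns.
Matching on b.bin_id = i.bin_id.
- b row (bin_id=4): matches 1 i row(s) → 1 output row(s).
- b row (bin_id=5): matches 1 i row(s) → 1 output row(s).
- b row (bin_id=10): no match → kept, i columns NULL.
- b row (bin_id=9): no match → kept, i columns NULL.
- 3 i row(s) had no b match → kept, b columns NULL.
After projecting and ordering:
b.bin_id | i.weight
4 | 24
5 | 23
9 | NULL
10 | NULL
NULL | 5
NULL | 33
NULL | 38

(4, 24); (5, 23); (9, NULL); (10, NULL); (NULL, 5); (NULL, 33); (NULL, 38)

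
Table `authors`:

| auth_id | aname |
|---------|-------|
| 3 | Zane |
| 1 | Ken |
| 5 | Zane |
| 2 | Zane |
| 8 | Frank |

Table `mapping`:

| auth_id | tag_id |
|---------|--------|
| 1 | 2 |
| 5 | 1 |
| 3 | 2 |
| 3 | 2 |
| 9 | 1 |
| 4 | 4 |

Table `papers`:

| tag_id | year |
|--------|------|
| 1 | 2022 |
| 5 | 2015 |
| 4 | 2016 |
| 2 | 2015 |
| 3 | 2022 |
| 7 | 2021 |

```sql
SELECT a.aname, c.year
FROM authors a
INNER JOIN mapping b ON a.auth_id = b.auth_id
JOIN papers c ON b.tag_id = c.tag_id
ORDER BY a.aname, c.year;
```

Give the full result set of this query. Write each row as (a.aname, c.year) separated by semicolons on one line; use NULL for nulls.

Joins associate left-to-right: authors INNER JOIN mapping on auth_id gives 4 intermediate row(s).
Then INNER JOIN `papers c` on tag_id: keep only rows whose b.tag_id appears in c.

(Ken, 2015); (Zane, 2015); (Zane, 2015); (Zane, 2022)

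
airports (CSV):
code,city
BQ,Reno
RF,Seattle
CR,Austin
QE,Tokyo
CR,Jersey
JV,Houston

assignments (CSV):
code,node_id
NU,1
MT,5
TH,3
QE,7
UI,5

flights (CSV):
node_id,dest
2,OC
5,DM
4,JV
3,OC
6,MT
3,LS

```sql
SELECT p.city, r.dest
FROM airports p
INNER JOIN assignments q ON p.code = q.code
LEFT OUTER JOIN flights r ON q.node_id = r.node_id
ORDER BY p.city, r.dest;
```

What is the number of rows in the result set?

1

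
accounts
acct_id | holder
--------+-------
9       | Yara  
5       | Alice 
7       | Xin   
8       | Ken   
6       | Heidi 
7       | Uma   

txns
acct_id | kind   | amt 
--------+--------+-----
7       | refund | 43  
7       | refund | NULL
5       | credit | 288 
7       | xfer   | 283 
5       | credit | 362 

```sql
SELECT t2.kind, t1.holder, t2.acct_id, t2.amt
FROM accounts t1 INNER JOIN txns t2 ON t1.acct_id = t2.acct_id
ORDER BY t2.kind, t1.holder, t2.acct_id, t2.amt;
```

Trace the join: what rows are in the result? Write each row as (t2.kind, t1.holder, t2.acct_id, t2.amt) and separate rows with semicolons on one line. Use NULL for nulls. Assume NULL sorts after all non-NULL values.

(credit, Alice, 5, 288); (credit, Alice, 5, 362); (refund, Uma, 7, 43); (refund, Uma, 7, NULL); (refund, Xin, 7, 43); (refund, Xin, 7, NULL); (xfer, Uma, 7, 283); (xfer, Xin, 7, 283)

INNER JOIN keeps only pairs where the ON condition holds.
Matching on t1.acct_id = t2.acct_id.
Matched pairs: 8.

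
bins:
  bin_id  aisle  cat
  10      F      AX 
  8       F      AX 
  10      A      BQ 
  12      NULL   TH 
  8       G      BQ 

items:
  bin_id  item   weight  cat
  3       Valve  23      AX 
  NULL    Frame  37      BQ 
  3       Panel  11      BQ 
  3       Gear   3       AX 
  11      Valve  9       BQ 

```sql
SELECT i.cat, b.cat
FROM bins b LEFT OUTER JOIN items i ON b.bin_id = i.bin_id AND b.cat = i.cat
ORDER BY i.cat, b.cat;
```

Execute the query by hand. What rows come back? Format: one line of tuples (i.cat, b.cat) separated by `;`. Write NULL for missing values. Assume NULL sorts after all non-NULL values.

(NULL, AX); (NULL, AX); (NULL, BQ); (NULL, BQ); (NULL, TH)

LEFT JOIN keeps every row from `bins`; unmatched rows get NULL for `items`'s columns.
Matching on b.bin_id = i.bin_id AND b.cat = i.cat. A NULL in a compared column never satisfies the condition.
- b[0] bin_id=10, cat=AX → no match; kept with NULLs on the i side.
- b[1] bin_id=8, cat=AX → no match; kept with NULLs on the i side.
- b[2] bin_id=10, cat=BQ → no match; kept with NULLs on the i side.
- b[3] bin_id=12, cat=TH → no match; kept with NULLs on the i side.
- b[4] bin_id=8, cat=BQ → no match; kept with NULLs on the i side.
After projecting and ordering:
i.cat | b.cat
NULL | AX
NULL | AX
NULL | BQ
NULL | BQ
NULL | TH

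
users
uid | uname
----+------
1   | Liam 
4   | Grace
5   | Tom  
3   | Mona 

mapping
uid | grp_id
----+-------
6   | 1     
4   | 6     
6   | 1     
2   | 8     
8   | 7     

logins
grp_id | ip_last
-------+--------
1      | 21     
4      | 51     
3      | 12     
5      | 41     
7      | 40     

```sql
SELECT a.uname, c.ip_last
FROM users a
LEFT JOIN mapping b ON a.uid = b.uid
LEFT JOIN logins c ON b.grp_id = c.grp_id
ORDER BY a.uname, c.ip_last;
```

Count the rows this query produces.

4

Joins associate left-to-right: users LEFT JOIN mapping on uid gives 4 intermediate row(s).
Then LEFT JOIN `logins c` on grp_id: each of those 4 rows is kept; rows whose b.grp_id has no match in c get NULL for c's columns.
Result: 4 row(s).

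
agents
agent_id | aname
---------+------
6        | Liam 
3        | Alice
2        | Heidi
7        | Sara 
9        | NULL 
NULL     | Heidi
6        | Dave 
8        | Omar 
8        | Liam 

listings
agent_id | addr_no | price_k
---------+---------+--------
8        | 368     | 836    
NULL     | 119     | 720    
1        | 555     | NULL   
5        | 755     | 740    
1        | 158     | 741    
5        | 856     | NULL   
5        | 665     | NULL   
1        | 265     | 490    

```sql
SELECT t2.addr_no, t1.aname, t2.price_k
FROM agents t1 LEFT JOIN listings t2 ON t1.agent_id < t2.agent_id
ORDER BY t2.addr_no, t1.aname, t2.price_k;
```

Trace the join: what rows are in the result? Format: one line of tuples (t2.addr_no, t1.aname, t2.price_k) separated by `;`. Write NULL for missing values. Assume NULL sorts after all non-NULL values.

(368, Alice, 836); (368, Dave, 836); (368, Heidi, 836); (368, Liam, 836); (368, Sara, 836); (665, Alice, NULL); (665, Heidi, NULL); (755, Alice, 740); (755, Heidi, 740); (856, Alice, NULL); (856, Heidi, NULL); (NULL, Heidi, NULL); (NULL, Liam, NULL); (NULL, Omar, NULL); (NULL, NULL, NULL)

LEFT JOIN keeps every row from `agents`; unmatched rows get NULL for `listings`'s columns.
Matching on t1.agent_id < t2.agent_id. A NULL in a compared column never satisfies the condition.
- t1 (agent_id=6) pairs with 1 row(s) of t2.
- t1 (agent_id=3) pairs with 4 row(s) of t2.
- t1 (agent_id=2) pairs with 4 row(s) of t2.
- t1 (agent_id=7) pairs with 1 row(s) of t2.
- t1 (agent_id=9) has no partner → padded with NULL.
- t1 (agent_id=NULL) has no partner → padded with NULL.
- t1 (agent_id=6) pairs with 1 row(s) of t2.
- t1 (agent_id=8) has no partner → padded with NULL.
- t1 (agent_id=8) has no partner → padded with NULL.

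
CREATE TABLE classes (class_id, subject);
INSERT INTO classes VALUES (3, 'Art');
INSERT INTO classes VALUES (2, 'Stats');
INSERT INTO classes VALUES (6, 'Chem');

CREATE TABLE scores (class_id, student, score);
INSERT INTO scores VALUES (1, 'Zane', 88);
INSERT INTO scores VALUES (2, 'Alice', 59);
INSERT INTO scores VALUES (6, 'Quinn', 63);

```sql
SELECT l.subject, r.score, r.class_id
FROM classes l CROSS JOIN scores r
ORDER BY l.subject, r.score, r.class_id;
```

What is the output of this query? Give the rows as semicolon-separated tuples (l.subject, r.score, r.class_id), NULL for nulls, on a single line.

CROSS JOIN pairs every row of `classes` with every row of `scores`: 3 × 3 = 9 rows.
After projecting and ordering:
l.subject | r.score | r.class_id
Art | 59 | 2
Art | 63 | 6
Art | 88 | 1
Chem | 59 | 2
Chem | 63 | 6
Chem | 88 | 1
Stats | 59 | 2
Stats | 63 | 6
Stats | 88 | 1

(Art, 59, 2); (Art, 63, 6); (Art, 88, 1); (Chem, 59, 2); (Chem, 63, 6); (Chem, 88, 1); (Stats, 59, 2); (Stats, 63, 6); (Stats, 88, 1)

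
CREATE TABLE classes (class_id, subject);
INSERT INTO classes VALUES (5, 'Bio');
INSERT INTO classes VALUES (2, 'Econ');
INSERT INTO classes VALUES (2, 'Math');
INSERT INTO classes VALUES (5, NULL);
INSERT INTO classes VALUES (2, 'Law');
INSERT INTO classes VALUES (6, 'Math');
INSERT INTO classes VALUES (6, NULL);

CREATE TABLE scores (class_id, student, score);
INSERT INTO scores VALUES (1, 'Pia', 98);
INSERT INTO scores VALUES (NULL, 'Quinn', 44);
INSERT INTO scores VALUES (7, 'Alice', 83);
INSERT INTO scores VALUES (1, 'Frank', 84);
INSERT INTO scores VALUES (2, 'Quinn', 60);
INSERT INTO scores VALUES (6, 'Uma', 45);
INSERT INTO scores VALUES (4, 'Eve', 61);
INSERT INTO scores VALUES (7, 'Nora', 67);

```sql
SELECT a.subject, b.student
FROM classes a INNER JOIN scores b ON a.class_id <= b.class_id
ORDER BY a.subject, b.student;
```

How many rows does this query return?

27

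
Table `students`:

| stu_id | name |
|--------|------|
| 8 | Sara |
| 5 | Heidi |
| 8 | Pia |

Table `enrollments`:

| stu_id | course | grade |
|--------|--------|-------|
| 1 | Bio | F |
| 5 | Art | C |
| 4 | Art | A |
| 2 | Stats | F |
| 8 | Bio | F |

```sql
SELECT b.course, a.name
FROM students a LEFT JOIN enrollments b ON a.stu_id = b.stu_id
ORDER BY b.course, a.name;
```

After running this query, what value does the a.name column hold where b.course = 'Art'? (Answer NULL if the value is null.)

Heidi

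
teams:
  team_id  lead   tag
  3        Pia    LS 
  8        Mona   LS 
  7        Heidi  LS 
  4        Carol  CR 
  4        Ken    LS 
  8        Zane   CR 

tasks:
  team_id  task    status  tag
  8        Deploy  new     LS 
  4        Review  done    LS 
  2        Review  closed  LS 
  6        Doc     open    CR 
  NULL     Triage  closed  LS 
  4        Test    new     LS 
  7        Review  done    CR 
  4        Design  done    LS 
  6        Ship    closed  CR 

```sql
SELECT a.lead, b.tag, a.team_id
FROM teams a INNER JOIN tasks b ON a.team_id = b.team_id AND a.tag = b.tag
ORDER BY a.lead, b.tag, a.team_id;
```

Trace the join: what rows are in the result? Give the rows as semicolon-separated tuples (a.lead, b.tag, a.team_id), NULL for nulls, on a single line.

INNER JOIN keeps only pairs where the ON condition holds.
Matching on a.team_id = b.team_id AND a.tag = b.tag. A NULL in a compared column never satisfies the condition.
Matched pairs: 4.

(Ken, LS, 4); (Ken, LS, 4); (Ken, LS, 4); (Mona, LS, 8)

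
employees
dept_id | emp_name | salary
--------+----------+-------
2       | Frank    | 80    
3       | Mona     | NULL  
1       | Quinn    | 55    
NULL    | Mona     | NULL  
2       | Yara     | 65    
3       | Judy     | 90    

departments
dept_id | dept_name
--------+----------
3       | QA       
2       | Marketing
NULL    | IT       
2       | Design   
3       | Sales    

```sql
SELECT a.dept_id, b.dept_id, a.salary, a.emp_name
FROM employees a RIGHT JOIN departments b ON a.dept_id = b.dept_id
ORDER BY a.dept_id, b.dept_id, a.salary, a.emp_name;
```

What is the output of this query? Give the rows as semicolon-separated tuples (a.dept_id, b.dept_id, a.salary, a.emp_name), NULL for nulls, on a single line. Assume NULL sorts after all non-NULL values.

RIGHT JOIN keeps every row from `departments`; unmatched rows get NULL for `employees`'s columns.
Matching on a.dept_id = b.dept_id. A NULL in a compared column never satisfies the condition.
- a[0] dept_id=2 → 2 match(es) in b → 2 row(s).
- a[1] dept_id=3 → 2 match(es) in b → 2 row(s).
- a[2] dept_id=1 → no match.
- a[3] dept_id=NULL → no match.
- a[4] dept_id=2 → 2 match(es) in b → 2 row(s).
- a[5] dept_id=3 → 2 match(es) in b → 2 row(s).
- 1 b row(s) had no a match → kept, a columns NULL.
After projecting and ordering:
a.dept_id | b.dept_id | a.salary | a.emp_name
2 | 2 | 65 | Yara
2 | 2 | 65 | Yara
2 | 2 | 80 | Frank
2 | 2 | 80 | Frank
3 | 3 | 90 | Judy
3 | 3 | 90 | Judy
3 | 3 | NULL | Mona
3 | 3 | NULL | Mona
NULL | NULL | NULL | NULL

(2, 2, 65, Yara); (2, 2, 65, Yara); (2, 2, 80, Frank); (2, 2, 80, Frank); (3, 3, 90, Judy); (3, 3, 90, Judy); (3, 3, NULL, Mona); (3, 3, NULL, Mona); (NULL, NULL, NULL, NULL)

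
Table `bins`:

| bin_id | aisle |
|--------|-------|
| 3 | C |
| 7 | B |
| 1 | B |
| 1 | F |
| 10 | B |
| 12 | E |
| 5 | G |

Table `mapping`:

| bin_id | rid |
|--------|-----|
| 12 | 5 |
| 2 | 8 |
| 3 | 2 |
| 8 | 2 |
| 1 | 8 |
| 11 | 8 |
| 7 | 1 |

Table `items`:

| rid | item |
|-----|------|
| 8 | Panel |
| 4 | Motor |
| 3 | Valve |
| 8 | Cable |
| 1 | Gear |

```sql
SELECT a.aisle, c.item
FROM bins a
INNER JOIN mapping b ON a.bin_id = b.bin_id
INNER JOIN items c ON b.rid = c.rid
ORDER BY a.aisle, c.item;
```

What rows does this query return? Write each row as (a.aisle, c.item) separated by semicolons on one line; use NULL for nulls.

(B, Cable); (B, Gear); (B, Panel); (F, Cable); (F, Panel)

Evaluate left to right. First `bins a INNER JOIN mapping b` on bin_id: 5 row(s).
Then INNER JOIN `items c` on rid: keep only rows whose b.rid appears in c.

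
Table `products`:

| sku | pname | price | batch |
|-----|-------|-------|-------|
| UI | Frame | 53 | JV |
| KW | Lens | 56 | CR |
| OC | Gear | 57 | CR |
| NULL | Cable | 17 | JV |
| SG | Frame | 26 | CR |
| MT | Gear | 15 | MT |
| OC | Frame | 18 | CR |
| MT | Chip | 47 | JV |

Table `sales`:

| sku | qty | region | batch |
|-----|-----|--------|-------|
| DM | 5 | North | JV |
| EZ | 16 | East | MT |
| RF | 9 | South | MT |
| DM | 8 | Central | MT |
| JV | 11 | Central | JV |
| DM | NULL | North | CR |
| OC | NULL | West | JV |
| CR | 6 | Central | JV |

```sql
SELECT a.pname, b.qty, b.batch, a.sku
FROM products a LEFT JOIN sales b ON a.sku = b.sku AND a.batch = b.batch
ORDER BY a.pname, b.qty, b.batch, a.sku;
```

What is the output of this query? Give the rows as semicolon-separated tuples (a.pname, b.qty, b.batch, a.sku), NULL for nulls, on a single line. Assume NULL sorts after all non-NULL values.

LEFT JOIN keeps every row from `products`; unmatched rows get NULL for `sales`'s columns.
Matching on a.sku = b.sku AND a.batch = b.batch. A NULL in a compared column never satisfies the condition.
- a (sku=UI, batch=JV) has no partner → padded with NULL.
- a (sku=KW, batch=CR) has no partner → padded with NULL.
- a (sku=OC, batch=CR) has no partner → padded with NULL.
- a (sku=NULL, batch=JV) has no partner → padded with NULL.
- a (sku=SG, batch=CR) has no partner → padded with NULL.
- a (sku=MT, batch=MT) has no partner → padded with NULL.
- a (sku=OC, batch=CR) has no partner → padded with NULL.
- a (sku=MT, batch=JV) has no partner → padded with NULL.
After projecting and ordering:
a.pname | b.qty | b.batch | a.sku
Cable | NULL | NULL | NULL
Chip | NULL | NULL | MT
Frame | NULL | NULL | OC
Frame | NULL | NULL | SG
Frame | NULL | NULL | UI
Gear | NULL | NULL | MT
Gear | NULL | NULL | OC
Lens | NULL | NULL | KW

(Cable, NULL, NULL, NULL); (Chip, NULL, NULL, MT); (Frame, NULL, NULL, OC); (Frame, NULL, NULL, SG); (Frame, NULL, NULL, UI); (Gear, NULL, NULL, MT); (Gear, NULL, NULL, OC); (Lens, NULL, NULL, KW)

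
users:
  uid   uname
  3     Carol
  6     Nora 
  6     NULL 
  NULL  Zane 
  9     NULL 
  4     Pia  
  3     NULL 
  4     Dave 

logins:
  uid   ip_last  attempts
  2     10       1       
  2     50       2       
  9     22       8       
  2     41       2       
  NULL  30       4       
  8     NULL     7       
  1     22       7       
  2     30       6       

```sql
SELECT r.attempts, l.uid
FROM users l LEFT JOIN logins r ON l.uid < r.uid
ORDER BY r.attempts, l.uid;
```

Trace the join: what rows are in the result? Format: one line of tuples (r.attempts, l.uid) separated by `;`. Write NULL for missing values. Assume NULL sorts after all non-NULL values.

LEFT JOIN keeps every row from `users`; unmatched rows get NULL for `logins`'s columns.
Matching on l.uid < r.uid. A NULL in a compared column never satisfies the condition.
- l row (uid=3): matches 2 r row(s) → 2 output row(s).
- l row (uid=6): matches 2 r row(s) → 2 output row(s).
- l row (uid=6): matches 2 r row(s) → 2 output row(s).
- l row (uid=NULL): no match → kept, r columns NULL.
- l row (uid=9): no match → kept, r columns NULL.
- l row (uid=4): matches 2 r row(s) → 2 output row(s).
- l row (uid=3): matches 2 r row(s) → 2 output row(s).
- l row (uid=4): matches 2 r row(s) → 2 output row(s).

(7, 3); (7, 3); (7, 4); (7, 4); (7, 6); (7, 6); (8, 3); (8, 3); (8, 4); (8, 4); (8, 6); (8, 6); (NULL, 9); (NULL, NULL)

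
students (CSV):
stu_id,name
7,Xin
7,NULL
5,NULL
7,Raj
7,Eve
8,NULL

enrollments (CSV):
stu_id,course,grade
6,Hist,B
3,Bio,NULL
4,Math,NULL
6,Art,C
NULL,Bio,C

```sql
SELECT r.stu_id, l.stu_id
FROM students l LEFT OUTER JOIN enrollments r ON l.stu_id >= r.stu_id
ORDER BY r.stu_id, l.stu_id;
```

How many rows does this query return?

22

LEFT JOIN keeps every row from `students`; unmatched rows get NULL for `enrollments`'s columns.
Matching on l.stu_id >= r.stu_id. A NULL in a compared column never satisfies the condition.
Matched pairs: 22; unmatched l rows kept: 0.
Total: 22 rows.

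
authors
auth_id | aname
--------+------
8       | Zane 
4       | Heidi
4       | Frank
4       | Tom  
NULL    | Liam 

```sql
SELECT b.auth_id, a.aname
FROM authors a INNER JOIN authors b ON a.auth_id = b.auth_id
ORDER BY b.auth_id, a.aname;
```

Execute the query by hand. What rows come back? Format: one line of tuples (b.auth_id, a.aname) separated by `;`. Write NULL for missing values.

(4, Frank); (4, Frank); (4, Frank); (4, Heidi); (4, Heidi); (4, Heidi); (4, Tom); (4, Tom); (4, Tom); (8, Zane)

INNER JOIN keeps only pairs where the ON condition holds.
Matching on a.auth_id = b.auth_id. A NULL in a compared column never satisfies the condition.
- a[0] auth_id=8 → 1 match(es) in b → 1 row(s).
- a[1] auth_id=4 → 3 match(es) in b → 3 row(s).
- a[2] auth_id=4 → 3 match(es) in b → 3 row(s).
- a[3] auth_id=4 → 3 match(es) in b → 3 row(s).
- a[4] auth_id=NULL → no match; dropped.
After projecting and ordering:
b.auth_id | a.aname
4 | Frank
4 | Frank
4 | Frank
4 | Heidi
4 | Heidi
4 | Heidi
4 | Tom
4 | Tom
4 | Tom
8 | Zane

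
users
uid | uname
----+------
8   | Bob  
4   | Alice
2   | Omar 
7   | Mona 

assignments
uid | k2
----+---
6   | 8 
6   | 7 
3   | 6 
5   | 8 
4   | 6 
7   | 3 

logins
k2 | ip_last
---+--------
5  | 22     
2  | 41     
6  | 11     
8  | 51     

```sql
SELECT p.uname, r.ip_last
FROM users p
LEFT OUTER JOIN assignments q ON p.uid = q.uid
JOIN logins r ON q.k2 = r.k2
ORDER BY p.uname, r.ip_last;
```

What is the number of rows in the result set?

Evaluate left to right. First `users p LEFT JOIN assignments q` on uid: 4 row(s).
Then INNER JOIN `logins r` on k2: keep only rows whose q.k2 appears in r.
Result: 1 row(s).

1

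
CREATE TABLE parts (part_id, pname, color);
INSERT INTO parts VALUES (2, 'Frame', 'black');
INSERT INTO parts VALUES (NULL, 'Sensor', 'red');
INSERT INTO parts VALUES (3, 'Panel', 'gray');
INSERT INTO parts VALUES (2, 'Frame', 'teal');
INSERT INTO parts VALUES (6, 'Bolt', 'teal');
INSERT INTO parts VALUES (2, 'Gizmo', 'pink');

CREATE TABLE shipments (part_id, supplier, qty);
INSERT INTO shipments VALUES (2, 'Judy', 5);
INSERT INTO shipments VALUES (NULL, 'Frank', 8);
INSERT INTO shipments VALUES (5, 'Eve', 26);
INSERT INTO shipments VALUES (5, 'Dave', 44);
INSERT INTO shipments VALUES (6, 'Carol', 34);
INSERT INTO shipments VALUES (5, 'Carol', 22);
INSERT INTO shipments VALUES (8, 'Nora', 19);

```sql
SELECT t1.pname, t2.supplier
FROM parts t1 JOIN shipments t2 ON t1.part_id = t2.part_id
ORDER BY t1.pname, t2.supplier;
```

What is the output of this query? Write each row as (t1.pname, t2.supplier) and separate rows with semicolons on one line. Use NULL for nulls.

(Bolt, Carol); (Frame, Judy); (Frame, Judy); (Gizmo, Judy)

INNER JOIN keeps only pairs where the ON condition holds.
Matching on t1.part_id = t2.part_id. A NULL in a compared column never satisfies the condition.
- t1 (part_id=2) pairs with 1 row(s) of t2.
- t1 (part_id=NULL) has no partner → excluded.
- t1 (part_id=3) has no partner → excluded.
- t1 (part_id=2) pairs with 1 row(s) of t2.
- t1 (part_id=6) pairs with 1 row(s) of t2.
- t1 (part_id=2) pairs with 1 row(s) of t2.
After projecting and ordering:
t1.pname | t2.supplier
Bolt | Carol
Frame | Judy
Frame | Judy
Gizmo | Judy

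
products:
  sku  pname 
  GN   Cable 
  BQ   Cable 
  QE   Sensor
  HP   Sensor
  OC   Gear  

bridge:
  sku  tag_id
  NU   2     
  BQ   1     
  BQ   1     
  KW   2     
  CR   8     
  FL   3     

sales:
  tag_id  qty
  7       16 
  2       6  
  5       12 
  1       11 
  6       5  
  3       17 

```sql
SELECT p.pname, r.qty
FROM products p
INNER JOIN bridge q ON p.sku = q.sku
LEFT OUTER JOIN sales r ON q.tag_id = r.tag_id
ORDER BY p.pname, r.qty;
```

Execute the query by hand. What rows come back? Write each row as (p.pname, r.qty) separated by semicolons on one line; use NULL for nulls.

Evaluate left to right. First `products p INNER JOIN bridge q` on sku: 2 row(s).
Then LEFT JOIN `sales r` on tag_id: each of those 2 rows is kept; rows whose q.tag_id has no match in r get NULL for r's columns.

(Cable, 11); (Cable, 11)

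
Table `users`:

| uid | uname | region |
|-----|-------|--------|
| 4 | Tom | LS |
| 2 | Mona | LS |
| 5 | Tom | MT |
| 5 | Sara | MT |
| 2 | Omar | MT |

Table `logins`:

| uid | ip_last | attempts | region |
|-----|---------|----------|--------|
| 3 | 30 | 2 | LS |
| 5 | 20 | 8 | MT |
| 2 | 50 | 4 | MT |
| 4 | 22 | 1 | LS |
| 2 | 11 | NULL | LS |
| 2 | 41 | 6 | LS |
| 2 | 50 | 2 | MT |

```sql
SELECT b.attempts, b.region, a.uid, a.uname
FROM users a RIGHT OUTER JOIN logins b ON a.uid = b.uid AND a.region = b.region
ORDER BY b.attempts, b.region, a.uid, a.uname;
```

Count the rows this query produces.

RIGHT JOIN keeps every row from `logins`; unmatched rows get NULL for `users`'s columns.
Matching on a.uid = b.uid AND a.region = b.region.
- a (uid=4, region=LS) pairs with 1 row(s) of b.
- a (uid=2, region=LS) pairs with 2 row(s) of b.
- a (uid=5, region=MT) pairs with 1 row(s) of b.
- a (uid=5, region=MT) pairs with 1 row(s) of b.
- a (uid=2, region=MT) pairs with 2 row(s) of b.
- 1 row(s) from b found no a partner → padded with NULL.
Total: 7 matched + 1 padded = 8 rows.

8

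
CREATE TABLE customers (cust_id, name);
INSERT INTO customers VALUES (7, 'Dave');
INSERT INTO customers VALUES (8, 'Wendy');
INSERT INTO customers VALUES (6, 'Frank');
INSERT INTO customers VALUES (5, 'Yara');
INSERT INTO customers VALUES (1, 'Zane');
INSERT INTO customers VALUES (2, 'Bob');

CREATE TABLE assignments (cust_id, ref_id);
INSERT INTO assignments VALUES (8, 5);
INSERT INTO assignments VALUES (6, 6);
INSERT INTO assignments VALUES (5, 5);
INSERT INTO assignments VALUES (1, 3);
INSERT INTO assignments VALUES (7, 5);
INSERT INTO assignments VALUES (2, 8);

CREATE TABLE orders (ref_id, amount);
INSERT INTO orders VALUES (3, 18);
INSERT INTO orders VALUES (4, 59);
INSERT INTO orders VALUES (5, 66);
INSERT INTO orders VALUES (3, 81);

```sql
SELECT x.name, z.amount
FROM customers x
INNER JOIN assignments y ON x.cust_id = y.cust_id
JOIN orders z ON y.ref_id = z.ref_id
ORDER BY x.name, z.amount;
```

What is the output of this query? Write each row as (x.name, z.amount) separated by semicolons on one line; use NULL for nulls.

(Dave, 66); (Wendy, 66); (Yara, 66); (Zane, 18); (Zane, 81)

Step 1 — x INNER JOIN y on cust_id → 6 row(s).
Then INNER JOIN `orders z` on ref_id: keep only rows whose y.ref_id appears in z.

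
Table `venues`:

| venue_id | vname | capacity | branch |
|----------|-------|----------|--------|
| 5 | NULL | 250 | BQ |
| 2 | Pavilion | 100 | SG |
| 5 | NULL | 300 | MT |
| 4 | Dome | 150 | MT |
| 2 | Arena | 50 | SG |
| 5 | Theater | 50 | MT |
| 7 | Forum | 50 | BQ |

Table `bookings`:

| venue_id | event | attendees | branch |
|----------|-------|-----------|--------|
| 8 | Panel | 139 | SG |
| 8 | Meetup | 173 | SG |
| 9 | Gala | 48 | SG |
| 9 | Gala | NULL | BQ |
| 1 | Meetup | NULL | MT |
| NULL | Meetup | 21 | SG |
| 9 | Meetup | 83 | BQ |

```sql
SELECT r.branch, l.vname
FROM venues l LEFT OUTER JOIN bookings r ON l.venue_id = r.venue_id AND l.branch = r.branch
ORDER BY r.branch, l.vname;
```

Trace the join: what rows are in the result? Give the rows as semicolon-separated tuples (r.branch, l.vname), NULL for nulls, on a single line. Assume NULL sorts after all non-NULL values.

LEFT JOIN keeps every row from `venues`; unmatched rows get NULL for `bookings`'s columns.
Matching on l.venue_id = r.venue_id AND l.branch = r.branch. A NULL in a compared column never satisfies the condition.
- l row (venue_id=5, branch=BQ): no match → kept, r columns NULL.
- l row (venue_id=2, branch=SG): no match → kept, r columns NULL.
- l row (venue_id=5, branch=MT): no match → kept, r columns NULL.
- l row (venue_id=4, branch=MT): no match → kept, r columns NULL.
- l row (venue_id=2, branch=SG): no match → kept, r columns NULL.
- l row (venue_id=5, branch=MT): no match → kept, r columns NULL.
- l row (venue_id=7, branch=BQ): no match → kept, r columns NULL.
After projecting and ordering:
r.branch | l.vname
NULL | Arena
NULL | Dome
NULL | Forum
NULL | Pavilion
NULL | Theater
NULL | NULL
NULL | NULL

(NULL, Arena); (NULL, Dome); (NULL, Forum); (NULL, Pavilion); (NULL, Theater); (NULL, NULL); (NULL, NULL)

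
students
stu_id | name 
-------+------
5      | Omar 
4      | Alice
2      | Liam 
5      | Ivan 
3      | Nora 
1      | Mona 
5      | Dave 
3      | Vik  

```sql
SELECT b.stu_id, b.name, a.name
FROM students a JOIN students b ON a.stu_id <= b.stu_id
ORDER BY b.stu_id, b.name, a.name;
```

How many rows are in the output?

40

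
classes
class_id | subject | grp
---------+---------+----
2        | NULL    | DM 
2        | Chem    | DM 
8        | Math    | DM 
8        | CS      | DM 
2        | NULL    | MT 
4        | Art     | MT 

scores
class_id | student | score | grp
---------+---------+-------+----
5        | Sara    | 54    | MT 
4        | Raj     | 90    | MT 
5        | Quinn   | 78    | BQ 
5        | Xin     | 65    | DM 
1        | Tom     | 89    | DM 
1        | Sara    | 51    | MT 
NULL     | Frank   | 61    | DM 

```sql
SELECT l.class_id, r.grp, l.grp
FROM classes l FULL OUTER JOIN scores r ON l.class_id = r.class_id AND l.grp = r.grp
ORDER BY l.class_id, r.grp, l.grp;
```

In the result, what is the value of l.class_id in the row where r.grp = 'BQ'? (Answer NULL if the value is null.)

NULL

FULL OUTER JOIN keeps every row from both sides; unmatched rows get NULL for the other side's columns.
Matching on l.class_id = r.class_id AND l.grp = r.grp. A NULL in a compared column never satisfies the condition.
Matched pairs: 1; unmatched l rows kept: 5; unmatched r rows kept: 6.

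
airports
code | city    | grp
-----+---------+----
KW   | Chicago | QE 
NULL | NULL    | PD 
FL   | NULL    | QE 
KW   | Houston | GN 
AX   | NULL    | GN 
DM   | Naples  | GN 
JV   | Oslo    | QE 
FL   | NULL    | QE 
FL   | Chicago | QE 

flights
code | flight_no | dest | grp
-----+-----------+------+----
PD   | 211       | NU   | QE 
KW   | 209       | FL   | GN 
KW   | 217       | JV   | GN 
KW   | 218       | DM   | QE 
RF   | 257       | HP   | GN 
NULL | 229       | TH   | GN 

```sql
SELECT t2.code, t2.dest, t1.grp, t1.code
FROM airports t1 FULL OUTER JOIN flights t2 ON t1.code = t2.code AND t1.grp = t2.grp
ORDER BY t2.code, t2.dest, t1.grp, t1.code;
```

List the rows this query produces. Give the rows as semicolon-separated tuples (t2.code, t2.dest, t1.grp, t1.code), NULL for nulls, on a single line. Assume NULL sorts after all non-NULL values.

FULL OUTER JOIN keeps every row from both sides; unmatched rows get NULL for the other side's columns.
Matching on t1.code = t2.code AND t1.grp = t2.grp. A NULL in a compared column never satisfies the condition.
- t1 (code=KW, grp=QE) pairs with 1 row(s) of t2.
- t1 (code=NULL, grp=PD) has no partner → padded with NULL.
- t1 (code=FL, grp=QE) has no partner → padded with NULL.
- t1 (code=KW, grp=GN) pairs with 2 row(s) of t2.
- t1 (code=AX, grp=GN) has no partner → padded with NULL.
- t1 (code=DM, grp=GN) has no partner → padded with NULL.
- t1 (code=JV, grp=QE) has no partner → padded with NULL.
- t1 (code=FL, grp=QE) has no partner → padded with NULL.
- t1 (code=FL, grp=QE) has no partner → padded with NULL.
- plus 3 unmatched t2 row(s), each kept with NULL t1 columns.

(KW, DM, QE, KW); (KW, FL, GN, KW); (KW, JV, GN, KW); (PD, NU, NULL, NULL); (RF, HP, NULL, NULL); (NULL, TH, NULL, NULL); (NULL, NULL, GN, AX); (NULL, NULL, GN, DM); (NULL, NULL, PD, NULL); (NULL, NULL, QE, FL); (NULL, NULL, QE, FL); (NULL, NULL, QE, FL); (NULL, NULL, QE, JV)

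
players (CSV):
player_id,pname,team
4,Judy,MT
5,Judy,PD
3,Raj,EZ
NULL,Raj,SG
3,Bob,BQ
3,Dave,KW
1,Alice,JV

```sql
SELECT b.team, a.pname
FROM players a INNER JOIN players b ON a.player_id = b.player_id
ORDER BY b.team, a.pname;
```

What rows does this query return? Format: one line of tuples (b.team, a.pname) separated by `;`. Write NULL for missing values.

INNER JOIN keeps only pairs where the ON condition holds.
Matching on a.player_id = b.player_id. A NULL in a compared column never satisfies the condition.
- a row (player_id=4): matches 1 b row(s) → 1 output row(s).
- a row (player_id=5): matches 1 b row(s) → 1 output row(s).
- a row (player_id=3): matches 3 b row(s) → 3 output row(s).
- a row (player_id=NULL): no match → dropped.
- a row (player_id=3): matches 3 b row(s) → 3 output row(s).
- a row (player_id=3): matches 3 b row(s) → 3 output row(s).
- a row (player_id=1): matches 1 b row(s) → 1 output row(s).

(BQ, Bob); (BQ, Dave); (BQ, Raj); (EZ, Bob); (EZ, Dave); (EZ, Raj); (JV, Alice); (KW, Bob); (KW, Dave); (KW, Raj); (MT, Judy); (PD, Judy)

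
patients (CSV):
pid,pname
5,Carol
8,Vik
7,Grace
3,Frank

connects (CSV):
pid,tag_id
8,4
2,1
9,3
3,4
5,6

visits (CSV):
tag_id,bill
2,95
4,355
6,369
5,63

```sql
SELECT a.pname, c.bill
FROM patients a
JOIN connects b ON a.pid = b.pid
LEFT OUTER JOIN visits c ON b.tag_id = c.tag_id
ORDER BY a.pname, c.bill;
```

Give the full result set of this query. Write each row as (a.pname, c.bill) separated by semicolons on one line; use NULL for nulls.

(Carol, 369); (Frank, 355); (Vik, 355)

Joins associate left-to-right: patients INNER JOIN connects on pid gives 3 intermediate row(s).
Then LEFT JOIN `visits c` on tag_id: each of those 3 rows is kept; rows whose b.tag_id has no match in c get NULL for c's columns.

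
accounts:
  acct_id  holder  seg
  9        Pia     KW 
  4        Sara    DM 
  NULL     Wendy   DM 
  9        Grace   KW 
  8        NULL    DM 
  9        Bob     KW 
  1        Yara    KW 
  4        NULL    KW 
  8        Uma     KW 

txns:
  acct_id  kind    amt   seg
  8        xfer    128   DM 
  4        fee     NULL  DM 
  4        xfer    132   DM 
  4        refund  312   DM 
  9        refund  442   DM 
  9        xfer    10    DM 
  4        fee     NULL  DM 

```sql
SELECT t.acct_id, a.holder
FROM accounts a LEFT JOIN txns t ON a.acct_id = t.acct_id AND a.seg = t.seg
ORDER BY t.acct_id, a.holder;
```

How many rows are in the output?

12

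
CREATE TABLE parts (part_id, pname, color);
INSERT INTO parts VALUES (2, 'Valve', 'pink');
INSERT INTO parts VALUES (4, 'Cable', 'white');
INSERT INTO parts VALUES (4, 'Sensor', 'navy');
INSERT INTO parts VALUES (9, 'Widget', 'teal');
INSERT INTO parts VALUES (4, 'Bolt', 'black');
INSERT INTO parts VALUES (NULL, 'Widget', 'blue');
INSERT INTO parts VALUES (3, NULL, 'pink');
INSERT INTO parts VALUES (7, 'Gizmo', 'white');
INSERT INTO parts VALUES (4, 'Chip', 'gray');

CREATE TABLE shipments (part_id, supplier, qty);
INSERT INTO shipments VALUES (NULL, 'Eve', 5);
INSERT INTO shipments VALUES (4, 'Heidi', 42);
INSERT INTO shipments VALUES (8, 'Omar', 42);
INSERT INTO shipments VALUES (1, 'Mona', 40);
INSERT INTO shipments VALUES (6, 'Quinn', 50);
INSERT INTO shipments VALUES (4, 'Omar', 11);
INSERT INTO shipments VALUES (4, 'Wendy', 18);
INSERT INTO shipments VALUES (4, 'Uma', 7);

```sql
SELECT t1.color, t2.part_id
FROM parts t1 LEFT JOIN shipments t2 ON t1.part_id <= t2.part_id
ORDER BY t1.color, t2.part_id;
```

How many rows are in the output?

LEFT JOIN keeps every row from `parts`; unmatched rows get NULL for `shipments`'s columns.
Matching on t1.part_id <= t2.part_id. A NULL in a compared column never satisfies the condition.
- t1[0] part_id=2 → 6 match(es) in t2 → 6 row(s).
- t1[1] part_id=4 → 6 match(es) in t2 → 6 row(s).
- t1[2] part_id=4 → 6 match(es) in t2 → 6 row(s).
- t1[3] part_id=9 → no match; kept with NULLs on the t2 side.
- t1[4] part_id=4 → 6 match(es) in t2 → 6 row(s).
- t1[5] part_id=NULL → no match; kept with NULLs on the t2 side.
- t1[6] part_id=3 → 6 match(es) in t2 → 6 row(s).
- t1[7] part_id=7 → 1 match(es) in t2 → 1 row(s).
- t1[8] part_id=4 → 6 match(es) in t2 → 6 row(s).
Total: 37 matched + 2 padded = 39 rows.

39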